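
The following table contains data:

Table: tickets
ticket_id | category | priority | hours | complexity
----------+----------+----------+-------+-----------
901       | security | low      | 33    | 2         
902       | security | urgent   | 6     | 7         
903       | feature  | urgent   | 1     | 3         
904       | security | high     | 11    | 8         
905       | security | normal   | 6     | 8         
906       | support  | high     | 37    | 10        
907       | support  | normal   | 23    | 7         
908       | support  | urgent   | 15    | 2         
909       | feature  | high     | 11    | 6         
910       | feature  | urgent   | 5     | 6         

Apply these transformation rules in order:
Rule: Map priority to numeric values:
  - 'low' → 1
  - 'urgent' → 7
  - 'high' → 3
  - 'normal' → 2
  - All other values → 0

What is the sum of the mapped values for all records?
42

Step 1: Apply mapping to each record
Step 2: Count by status:
  'low': 1 records × 1 = 1
  'urgent': 4 records × 7 = 28
  'high': 3 records × 3 = 9
  'normal': 2 records × 2 = 4
Step 3: Sum all mapped values = 42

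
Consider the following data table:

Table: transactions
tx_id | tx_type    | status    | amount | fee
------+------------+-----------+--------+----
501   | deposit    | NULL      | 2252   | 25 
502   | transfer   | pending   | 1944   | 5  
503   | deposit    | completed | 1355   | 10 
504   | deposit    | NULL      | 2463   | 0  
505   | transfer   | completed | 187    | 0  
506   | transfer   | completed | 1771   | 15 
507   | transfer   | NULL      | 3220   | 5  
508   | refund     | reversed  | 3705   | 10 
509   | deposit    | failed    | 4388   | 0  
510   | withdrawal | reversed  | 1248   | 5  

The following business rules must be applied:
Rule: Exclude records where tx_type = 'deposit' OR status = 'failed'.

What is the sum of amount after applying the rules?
12075

Step 1: Find records where tx_type = 'deposit' OR status = 'failed'
Step 2: 4 records match, summing to 10458
Step 3: Original sum: 22533
Step 4: Remaining sum = 22533 - 10458 = 12075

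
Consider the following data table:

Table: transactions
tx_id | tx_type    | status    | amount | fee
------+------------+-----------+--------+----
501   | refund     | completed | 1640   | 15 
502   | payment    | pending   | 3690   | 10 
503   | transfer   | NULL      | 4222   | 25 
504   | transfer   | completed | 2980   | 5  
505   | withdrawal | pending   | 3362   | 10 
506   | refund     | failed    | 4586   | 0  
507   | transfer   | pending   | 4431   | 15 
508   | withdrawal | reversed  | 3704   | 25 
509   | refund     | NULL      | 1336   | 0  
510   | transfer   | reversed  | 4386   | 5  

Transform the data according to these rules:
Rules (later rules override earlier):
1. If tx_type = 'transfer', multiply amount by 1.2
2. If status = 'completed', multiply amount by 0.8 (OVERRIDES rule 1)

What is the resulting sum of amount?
36020.8

Step 1: Rule 2 takes priority for records with status = 'completed'
  - 2 records: 4620 × 0.8 = 3696.0
Step 2: Rule 1 applies to remaining records with tx_type = 'transfer'
  - 3 records: 13039 × 1.2 = 15646.8
Step 3: Other records unchanged: 16678
Step 4: Final sum = 3696.0 + 15646.8 + 16678 = 36020.8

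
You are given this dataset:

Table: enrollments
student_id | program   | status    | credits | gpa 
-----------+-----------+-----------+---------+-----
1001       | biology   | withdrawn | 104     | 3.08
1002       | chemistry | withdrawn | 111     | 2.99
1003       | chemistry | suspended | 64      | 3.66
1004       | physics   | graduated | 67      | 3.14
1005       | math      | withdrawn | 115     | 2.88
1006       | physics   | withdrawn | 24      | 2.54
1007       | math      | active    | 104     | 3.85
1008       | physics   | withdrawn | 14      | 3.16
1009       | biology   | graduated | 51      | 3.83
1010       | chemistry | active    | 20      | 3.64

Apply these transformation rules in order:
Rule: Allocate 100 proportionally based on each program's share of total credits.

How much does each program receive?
biology: 23.0, chemistry: 28.93, math: 32.49, physics: 15.58

Step 1: Calculate total credits = 674
Step 2: Calculate each program's proportion:
  biology: 155/674 = 23.00% → 23.0
  chemistry: 195/674 = 28.93% → 28.93
  math: 219/674 = 32.49% → 32.49
  physics: 105/674 = 15.58% → 15.58
Step 3: Verify: sum of allocations ≈ 100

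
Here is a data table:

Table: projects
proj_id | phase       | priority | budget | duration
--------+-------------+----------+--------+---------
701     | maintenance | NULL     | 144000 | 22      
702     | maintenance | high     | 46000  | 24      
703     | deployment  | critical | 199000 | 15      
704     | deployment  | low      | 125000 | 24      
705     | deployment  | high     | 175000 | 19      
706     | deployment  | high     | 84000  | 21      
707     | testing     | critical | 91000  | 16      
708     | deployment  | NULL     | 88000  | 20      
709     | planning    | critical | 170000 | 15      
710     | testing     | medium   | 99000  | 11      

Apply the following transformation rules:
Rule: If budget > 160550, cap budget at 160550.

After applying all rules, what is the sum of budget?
1158650

Step 1: 3 records have budget > 160550
Step 2: These records originally summed to 544000
Step 3: After capping: 3 × 160550 = 481650
Step 4: Unaffected records sum: 677000
Step 5: Final sum = 481650 + 677000 = 1158650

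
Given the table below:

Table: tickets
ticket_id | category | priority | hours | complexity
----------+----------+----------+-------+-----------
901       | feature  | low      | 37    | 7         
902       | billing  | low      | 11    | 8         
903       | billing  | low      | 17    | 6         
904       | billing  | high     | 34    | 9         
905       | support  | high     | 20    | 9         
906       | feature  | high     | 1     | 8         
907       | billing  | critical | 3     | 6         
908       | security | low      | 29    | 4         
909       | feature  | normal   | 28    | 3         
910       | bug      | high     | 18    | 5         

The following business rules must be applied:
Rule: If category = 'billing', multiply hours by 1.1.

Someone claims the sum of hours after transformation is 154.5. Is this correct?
No, the correct result is 204.5.

Step 1: Calculate the correct sum after transformation
Step 2: Apply multiplier 1.1 to records where category = 'billing'
Step 3: Correct result = 204.5
Step 4: Claimed result = 154.5
Step 5: 204.5 ≠ 154.5
Conclusion: The claimed result is incorrect. The correct answer is 204.5.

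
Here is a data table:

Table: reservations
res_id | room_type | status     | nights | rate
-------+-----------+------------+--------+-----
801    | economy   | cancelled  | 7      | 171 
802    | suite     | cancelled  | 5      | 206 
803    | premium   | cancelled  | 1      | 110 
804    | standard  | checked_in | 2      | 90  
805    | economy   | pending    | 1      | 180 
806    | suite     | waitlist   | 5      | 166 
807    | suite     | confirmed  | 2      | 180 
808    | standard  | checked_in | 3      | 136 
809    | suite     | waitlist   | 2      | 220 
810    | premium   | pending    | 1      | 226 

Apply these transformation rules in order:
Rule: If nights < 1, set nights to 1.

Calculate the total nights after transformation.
29

Step 1: 0 records have nights < 1
Step 2: These records originally summed to 0
Step 3: After setting to minimum: 0 × 1 = 0
Step 4: Unaffected records sum: 29
Step 5: Final sum = 0 + 29 = 29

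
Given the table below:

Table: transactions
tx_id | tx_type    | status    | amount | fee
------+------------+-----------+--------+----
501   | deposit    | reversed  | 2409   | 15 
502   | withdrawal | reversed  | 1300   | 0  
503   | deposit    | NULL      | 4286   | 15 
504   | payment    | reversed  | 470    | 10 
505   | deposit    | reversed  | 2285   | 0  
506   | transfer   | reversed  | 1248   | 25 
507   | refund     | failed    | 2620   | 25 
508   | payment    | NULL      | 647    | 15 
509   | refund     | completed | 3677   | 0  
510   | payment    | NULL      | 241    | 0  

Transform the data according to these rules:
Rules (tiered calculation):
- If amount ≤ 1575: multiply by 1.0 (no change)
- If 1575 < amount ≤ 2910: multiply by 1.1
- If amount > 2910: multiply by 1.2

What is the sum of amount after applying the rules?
21507.0

Step 1: Tier 1 (amount ≤ 1575): 5 records, sum = 3906 × 1.0 = 3906.0
Step 2: Tier 2 (1575 < amount ≤ 2910): 3 records, sum = 7314 × 1.1 = 8045.4
Step 3: Tier 3 (amount > 2910): 2 records, sum = 7963 × 1.2 = 9555.6
Step 4: Final sum = 3906.0 + 8045.4 + 9555.6 = 21507.0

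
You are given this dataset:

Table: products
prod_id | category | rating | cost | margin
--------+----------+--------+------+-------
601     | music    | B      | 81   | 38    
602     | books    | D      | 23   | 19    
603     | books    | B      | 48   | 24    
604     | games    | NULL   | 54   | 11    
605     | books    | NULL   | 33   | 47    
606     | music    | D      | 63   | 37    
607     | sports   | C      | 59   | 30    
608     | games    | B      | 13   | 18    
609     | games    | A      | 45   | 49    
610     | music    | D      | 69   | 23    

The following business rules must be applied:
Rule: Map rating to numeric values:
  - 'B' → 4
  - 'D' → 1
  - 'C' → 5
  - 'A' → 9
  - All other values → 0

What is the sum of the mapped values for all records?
29

Step 1: Apply mapping to each record
Step 2: Count by status:
  'B': 3 records × 4 = 12
  'D': 3 records × 1 = 3
  'C': 1 records × 5 = 5
  'A': 1 records × 9 = 9
Step 3: Sum all mapped values = 29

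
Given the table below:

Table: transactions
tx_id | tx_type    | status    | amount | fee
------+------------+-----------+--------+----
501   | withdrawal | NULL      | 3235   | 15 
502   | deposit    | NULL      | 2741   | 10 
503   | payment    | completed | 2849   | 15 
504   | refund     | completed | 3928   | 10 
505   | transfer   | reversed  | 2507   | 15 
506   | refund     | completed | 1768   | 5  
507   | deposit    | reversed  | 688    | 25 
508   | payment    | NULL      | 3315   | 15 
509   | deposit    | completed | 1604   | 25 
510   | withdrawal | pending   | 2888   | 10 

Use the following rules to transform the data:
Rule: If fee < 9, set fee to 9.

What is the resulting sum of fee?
149

Step 1: 1 records have fee < 9
Step 2: These records originally summed to 5
Step 3: After setting to minimum: 1 × 9 = 9
Step 4: Unaffected records sum: 140
Step 5: Final sum = 9 + 140 = 149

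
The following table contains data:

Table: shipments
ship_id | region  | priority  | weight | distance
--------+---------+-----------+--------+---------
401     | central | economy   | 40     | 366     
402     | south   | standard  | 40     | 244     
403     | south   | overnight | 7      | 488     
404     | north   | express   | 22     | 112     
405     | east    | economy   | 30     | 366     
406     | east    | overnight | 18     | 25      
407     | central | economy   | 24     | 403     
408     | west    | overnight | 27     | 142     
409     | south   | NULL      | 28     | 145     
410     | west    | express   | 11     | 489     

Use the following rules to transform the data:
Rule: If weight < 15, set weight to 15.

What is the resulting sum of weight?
259

Step 1: 2 records have weight < 15
Step 2: These records originally summed to 18
Step 3: After setting to minimum: 2 × 15 = 30
Step 4: Unaffected records sum: 229
Step 5: Final sum = 30 + 229 = 259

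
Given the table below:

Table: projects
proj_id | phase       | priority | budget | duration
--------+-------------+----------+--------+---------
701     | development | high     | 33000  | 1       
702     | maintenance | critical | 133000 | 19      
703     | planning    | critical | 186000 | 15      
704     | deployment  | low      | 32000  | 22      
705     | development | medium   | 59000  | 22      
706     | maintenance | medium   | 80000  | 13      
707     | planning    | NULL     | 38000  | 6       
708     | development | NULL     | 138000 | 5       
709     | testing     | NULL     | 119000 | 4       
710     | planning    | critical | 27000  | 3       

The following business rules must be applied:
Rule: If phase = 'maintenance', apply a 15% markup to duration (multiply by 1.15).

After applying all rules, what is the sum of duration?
114.8

Step 1: Records with phase = 'maintenance' have total duration = 32
Step 2: Apply multiplier: 32 × 1.15 = 36.8
Step 3: Other records total: 78
Step 4: Final sum = 36.8 + 78 = 114.8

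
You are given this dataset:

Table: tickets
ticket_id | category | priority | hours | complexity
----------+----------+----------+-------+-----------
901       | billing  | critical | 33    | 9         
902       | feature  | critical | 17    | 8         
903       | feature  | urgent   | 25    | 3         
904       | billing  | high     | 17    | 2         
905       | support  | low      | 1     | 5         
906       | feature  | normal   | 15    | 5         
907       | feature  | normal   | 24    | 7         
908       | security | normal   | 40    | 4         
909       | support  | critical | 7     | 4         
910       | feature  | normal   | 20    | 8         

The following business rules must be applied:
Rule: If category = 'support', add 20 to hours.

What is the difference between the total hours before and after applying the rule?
40

Step 1: Original sum of hours = 199
Step 2: 2 records have category = 'support'
Step 3: Each affected record changes by 20
Step 4: Total change = 2 × 20 = 40
Step 5: New sum = 199 + 40 = 239
Step 6: Difference = |239 - 199| = 40
        (Sum increased by 40)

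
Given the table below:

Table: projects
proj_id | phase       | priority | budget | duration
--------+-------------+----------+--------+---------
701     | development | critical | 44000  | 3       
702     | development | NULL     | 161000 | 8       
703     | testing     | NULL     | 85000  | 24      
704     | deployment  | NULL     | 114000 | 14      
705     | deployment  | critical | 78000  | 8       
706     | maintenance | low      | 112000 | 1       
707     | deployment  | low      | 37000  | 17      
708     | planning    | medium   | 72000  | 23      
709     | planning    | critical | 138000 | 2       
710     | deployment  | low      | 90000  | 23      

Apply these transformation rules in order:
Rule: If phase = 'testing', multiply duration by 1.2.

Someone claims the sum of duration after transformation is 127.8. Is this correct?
Yes, the result is correct.

Step 1: Calculate the correct sum after transformation
Step 2: Apply multiplier 1.2 to records where phase = 'testing'
Step 3: Correct result = 127.8
Step 4: Claimed result = 127.8
Step 5: 127.8 = 127.8 ✓
Conclusion: The claimed result is correct.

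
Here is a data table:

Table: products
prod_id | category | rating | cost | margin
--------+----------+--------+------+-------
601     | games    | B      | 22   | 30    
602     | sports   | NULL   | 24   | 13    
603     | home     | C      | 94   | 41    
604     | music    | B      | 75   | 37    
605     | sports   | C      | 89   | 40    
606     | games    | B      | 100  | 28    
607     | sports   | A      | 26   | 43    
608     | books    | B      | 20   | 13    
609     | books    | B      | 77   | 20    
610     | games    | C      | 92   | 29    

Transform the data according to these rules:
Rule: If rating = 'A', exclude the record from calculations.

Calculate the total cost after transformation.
593

Step 1: Identify records where rating = 'A'
Step 2: The excluded records sum to 26
Step 3: Original total cost = 619
Step 4: Remaining total = 619 - 26 = 593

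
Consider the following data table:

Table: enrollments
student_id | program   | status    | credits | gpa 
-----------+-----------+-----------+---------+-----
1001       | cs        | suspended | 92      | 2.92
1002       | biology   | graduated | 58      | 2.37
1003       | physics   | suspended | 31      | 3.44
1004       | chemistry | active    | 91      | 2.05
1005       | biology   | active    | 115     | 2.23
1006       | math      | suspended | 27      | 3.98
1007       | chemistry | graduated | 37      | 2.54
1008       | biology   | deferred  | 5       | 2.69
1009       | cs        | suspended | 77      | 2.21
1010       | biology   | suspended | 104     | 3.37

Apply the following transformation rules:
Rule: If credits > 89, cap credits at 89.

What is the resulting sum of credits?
591

Step 1: 4 records have credits > 89
Step 2: These records originally summed to 402
Step 3: After capping: 4 × 89 = 356
Step 4: Unaffected records sum: 235
Step 5: Final sum = 356 + 235 = 591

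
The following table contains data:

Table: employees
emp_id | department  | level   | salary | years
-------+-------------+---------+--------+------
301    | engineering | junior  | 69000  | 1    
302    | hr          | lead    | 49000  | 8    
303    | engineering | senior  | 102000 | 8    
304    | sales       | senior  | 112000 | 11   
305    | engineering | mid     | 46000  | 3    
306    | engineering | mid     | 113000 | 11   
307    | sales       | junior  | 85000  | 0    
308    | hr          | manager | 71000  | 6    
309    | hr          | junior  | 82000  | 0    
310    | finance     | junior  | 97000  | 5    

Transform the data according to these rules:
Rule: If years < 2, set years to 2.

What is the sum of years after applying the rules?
58

Step 1: 3 records have years < 2
Step 2: These records originally summed to 1
Step 3: After setting to minimum: 3 × 2 = 6
Step 4: Unaffected records sum: 52
Step 5: Final sum = 6 + 52 = 58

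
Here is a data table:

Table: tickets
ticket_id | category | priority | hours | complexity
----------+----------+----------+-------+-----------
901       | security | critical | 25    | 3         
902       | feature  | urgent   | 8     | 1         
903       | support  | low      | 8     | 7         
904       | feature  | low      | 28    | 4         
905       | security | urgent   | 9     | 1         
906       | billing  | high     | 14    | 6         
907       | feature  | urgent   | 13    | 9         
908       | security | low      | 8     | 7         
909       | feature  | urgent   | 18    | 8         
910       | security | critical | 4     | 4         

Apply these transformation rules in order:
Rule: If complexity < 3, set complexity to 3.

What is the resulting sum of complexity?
54

Step 1: 2 records have complexity < 3
Step 2: These records originally summed to 2
Step 3: After setting to minimum: 2 × 3 = 6
Step 4: Unaffected records sum: 48
Step 5: Final sum = 6 + 48 = 54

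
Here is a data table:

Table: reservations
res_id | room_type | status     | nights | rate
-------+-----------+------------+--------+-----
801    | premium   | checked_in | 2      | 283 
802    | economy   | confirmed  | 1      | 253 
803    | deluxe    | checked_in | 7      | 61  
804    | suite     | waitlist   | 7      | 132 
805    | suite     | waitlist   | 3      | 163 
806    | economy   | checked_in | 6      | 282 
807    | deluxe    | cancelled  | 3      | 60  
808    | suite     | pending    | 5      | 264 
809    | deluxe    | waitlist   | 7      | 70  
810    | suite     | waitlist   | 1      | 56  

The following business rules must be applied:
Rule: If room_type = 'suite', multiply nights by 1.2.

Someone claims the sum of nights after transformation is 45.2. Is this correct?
Yes, the result is correct.

Step 1: Calculate the correct sum after transformation
Step 2: Apply multiplier 1.2 to records where room_type = 'suite'
Step 3: Correct result = 45.2
Step 4: Claimed result = 45.2
Step 5: 45.2 = 45.2 ✓
Conclusion: The claimed result is correct.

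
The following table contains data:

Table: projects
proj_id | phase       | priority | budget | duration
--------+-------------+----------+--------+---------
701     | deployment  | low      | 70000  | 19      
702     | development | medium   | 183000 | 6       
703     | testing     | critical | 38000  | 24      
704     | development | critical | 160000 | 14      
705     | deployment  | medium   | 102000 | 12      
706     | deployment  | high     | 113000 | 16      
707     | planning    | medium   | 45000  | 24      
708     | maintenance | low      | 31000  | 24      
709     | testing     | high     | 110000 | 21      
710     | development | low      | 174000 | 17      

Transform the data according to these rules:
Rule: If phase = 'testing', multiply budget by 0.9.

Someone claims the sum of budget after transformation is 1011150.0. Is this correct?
No, the correct result is 1011200.0.

Step 1: Calculate the correct sum after transformation
Step 2: Apply multiplier 0.9 to records where phase = 'testing'
Step 3: Correct result = 1011200.0
Step 4: Claimed result = 1011150.0
Step 5: 1011200.0 ≠ 1011150.0
Conclusion: The claimed result is incorrect. The correct answer is 1011200.0.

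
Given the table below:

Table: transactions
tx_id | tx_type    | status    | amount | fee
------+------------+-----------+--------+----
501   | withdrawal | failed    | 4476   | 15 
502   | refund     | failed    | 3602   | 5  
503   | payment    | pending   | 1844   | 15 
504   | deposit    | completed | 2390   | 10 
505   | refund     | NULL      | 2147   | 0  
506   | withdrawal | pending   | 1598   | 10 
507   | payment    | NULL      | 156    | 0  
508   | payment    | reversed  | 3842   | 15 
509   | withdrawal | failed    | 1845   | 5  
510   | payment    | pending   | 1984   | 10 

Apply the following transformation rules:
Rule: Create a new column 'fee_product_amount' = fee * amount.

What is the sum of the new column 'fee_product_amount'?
239385

Step 1: For each record, compute fee * amount
Example calculations:
  15 * 4476 = 67140
  5 * 3602 = 18010
  15 * 1844 = 27660
  ...
Step 2: Sum all derived values
Step 3: Total = 239385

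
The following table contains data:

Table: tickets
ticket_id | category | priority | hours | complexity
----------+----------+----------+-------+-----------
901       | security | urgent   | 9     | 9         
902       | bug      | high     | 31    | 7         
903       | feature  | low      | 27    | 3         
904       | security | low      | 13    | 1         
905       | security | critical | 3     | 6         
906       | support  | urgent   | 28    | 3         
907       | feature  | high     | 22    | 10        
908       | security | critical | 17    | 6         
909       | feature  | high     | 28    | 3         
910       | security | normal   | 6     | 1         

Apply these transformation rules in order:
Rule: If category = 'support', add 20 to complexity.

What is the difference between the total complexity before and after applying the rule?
20

Step 1: Original sum of complexity = 49
Step 2: 1 records have category = 'support'
Step 3: Each affected record changes by 20
Step 4: Total change = 1 × 20 = 20
Step 5: New sum = 49 + 20 = 69
Step 6: Difference = |69 - 49| = 20
        (Sum increased by 20)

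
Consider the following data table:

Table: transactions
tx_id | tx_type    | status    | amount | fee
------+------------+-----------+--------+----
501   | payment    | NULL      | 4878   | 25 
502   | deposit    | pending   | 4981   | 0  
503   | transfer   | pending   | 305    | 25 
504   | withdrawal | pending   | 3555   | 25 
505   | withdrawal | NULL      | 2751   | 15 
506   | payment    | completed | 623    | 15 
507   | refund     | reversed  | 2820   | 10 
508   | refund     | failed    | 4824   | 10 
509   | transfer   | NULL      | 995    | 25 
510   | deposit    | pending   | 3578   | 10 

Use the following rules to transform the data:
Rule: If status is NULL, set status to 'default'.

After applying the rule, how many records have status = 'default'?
3

Step 1: Count records where status IS NULL
Step 2: Found 3 records with NULL status
Step 3: These records will have status set to 'default'
Step 4: Records already having status = 'default': 0
Step 5: Answer: 3 + 0 = 3 records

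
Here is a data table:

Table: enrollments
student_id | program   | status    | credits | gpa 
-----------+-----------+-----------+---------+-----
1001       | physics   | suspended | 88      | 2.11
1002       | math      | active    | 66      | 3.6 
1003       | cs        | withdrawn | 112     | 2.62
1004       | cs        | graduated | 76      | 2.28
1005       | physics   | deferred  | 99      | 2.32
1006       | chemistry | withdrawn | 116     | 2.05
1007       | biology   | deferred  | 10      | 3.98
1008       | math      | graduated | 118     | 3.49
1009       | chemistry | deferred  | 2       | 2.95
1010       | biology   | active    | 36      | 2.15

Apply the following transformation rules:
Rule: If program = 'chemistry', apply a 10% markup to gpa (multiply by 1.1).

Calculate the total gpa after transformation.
28.05

Step 1: Records with program = 'chemistry' have total gpa = 5.0
Step 2: Apply multiplier: 5.0 × 1.1 = 5.5
Step 3: Other records total: 22.55
Step 4: Final sum = 5.5 + 22.55 = 28.05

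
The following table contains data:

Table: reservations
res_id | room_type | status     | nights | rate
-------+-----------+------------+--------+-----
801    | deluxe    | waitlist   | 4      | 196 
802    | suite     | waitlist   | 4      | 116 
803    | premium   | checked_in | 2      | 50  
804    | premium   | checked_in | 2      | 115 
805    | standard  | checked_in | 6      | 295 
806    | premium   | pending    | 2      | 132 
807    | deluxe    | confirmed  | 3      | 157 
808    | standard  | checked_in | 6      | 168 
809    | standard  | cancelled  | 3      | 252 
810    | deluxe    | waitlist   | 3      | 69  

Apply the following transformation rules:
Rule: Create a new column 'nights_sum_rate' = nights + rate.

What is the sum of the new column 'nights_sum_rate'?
1585

Step 1: For each record, compute nights + rate
Example calculations:
  4 + 196 = 200
  4 + 116 = 120
  2 + 50 = 52
  ...
Step 2: Sum all derived values
Step 3: Total = 1585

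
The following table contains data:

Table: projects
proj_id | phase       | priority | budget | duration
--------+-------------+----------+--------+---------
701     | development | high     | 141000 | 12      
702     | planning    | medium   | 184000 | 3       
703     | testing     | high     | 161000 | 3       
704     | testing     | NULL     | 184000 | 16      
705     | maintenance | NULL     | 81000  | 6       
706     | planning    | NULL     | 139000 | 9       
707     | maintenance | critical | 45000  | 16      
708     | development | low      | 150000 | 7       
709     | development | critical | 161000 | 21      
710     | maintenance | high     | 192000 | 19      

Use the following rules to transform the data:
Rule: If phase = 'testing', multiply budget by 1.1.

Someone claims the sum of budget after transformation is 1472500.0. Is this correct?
Yes, the result is correct.

Step 1: Calculate the correct sum after transformation
Step 2: Apply multiplier 1.1 to records where phase = 'testing'
Step 3: Correct result = 1472500.0
Step 4: Claimed result = 1472500.0
Step 5: 1472500.0 = 1472500.0 ✓
Conclusion: The claimed result is correct.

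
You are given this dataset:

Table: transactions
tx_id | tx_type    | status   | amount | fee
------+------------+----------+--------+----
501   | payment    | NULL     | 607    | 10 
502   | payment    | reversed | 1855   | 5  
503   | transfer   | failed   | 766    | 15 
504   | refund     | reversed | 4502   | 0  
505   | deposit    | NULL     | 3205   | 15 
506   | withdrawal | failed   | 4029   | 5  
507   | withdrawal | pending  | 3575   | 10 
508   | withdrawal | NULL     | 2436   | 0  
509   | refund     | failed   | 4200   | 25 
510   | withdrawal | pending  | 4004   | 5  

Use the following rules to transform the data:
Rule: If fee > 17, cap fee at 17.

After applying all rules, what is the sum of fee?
82

Step 1: 1 records have fee > 17
Step 2: These records originally summed to 25
Step 3: After capping: 1 × 17 = 17
Step 4: Unaffected records sum: 65
Step 5: Final sum = 17 + 65 = 82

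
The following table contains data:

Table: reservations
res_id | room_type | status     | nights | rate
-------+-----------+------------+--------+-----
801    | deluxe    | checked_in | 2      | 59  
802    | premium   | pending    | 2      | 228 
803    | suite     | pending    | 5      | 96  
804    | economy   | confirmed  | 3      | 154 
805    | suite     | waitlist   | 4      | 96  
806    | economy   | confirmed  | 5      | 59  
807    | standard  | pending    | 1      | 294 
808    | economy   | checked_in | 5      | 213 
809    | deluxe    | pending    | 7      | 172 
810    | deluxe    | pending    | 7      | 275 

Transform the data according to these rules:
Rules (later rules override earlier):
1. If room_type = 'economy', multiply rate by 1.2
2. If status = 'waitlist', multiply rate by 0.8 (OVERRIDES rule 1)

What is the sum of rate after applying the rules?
1712.0

Step 1: Rule 2 takes priority for records with status = 'waitlist'
  - 1 records: 96 × 0.8 = 76.8
Step 2: Rule 1 applies to remaining records with room_type = 'economy'
  - 3 records: 426 × 1.2 = 511.2
Step 3: Other records unchanged: 1124
Step 4: Final sum = 76.8 + 511.2 + 1124 = 1712.0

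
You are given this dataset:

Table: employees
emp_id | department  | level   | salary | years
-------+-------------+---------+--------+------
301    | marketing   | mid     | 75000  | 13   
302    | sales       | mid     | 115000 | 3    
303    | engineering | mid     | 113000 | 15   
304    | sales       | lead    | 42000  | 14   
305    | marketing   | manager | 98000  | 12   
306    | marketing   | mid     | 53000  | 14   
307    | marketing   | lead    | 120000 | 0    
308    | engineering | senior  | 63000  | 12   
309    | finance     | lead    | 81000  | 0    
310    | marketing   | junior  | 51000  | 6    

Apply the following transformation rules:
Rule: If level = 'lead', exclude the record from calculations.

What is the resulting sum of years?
75

Step 1: Identify records where level = 'lead'
Step 2: The excluded records sum to 14
Step 3: Original total years = 89
Step 4: Remaining total = 89 - 14 = 75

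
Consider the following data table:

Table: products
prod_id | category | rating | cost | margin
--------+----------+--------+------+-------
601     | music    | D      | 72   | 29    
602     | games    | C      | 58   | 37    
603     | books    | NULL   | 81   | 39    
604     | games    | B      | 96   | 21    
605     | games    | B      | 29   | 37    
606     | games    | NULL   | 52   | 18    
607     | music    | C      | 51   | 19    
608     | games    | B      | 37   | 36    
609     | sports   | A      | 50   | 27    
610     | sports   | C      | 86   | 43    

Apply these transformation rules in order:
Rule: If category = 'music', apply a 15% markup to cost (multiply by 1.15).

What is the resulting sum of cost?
630.45

Step 1: Records with category = 'music' have total cost = 123
Step 2: Apply multiplier: 123 × 1.15 = 141.45
Step 3: Other records total: 489
Step 4: Final sum = 141.45 + 489 = 630.45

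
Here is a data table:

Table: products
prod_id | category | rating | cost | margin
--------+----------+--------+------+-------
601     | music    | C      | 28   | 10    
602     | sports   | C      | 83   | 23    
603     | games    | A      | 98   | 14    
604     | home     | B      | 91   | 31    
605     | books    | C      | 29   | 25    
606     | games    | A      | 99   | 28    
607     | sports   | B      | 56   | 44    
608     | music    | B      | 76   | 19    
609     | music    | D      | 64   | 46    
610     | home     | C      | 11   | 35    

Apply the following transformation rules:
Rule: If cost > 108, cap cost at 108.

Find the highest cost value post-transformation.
99

Step 1: Original maximum cost = 99
Step 2: Check cap of 108 against maximum
Step 3: No records exceed the cap (max 99 <= cap 108), so no capping applies
Step 4: Maximum after transformation = 99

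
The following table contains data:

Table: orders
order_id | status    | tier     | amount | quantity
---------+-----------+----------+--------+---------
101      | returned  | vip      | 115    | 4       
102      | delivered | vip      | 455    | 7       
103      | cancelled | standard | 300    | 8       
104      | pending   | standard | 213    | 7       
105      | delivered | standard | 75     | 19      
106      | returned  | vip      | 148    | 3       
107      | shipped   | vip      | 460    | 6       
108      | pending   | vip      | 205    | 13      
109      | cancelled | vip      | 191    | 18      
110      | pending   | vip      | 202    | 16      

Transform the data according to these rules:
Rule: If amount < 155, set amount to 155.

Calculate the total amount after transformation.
2491

Step 1: 3 records have amount < 155
Step 2: These records originally summed to 338
Step 3: After setting to minimum: 3 × 155 = 465
Step 4: Unaffected records sum: 2026
Step 5: Final sum = 465 + 2026 = 2491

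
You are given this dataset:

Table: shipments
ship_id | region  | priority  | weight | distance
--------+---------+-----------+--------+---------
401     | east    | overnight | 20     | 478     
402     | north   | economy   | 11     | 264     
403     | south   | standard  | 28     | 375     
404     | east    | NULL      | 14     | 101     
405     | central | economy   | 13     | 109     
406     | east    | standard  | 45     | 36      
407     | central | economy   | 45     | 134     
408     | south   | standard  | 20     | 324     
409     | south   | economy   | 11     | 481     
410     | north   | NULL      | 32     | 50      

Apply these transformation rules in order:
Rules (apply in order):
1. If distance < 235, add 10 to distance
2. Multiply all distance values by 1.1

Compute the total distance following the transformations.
2642.2

Step 1: Apply Rule 1 - Add 10 to records with distance < 235
  - 5 records affected: 430 + (5 × 10) = 480
  - Unaffected records: 1922
  - Sum after Rule 1: 2402
Step 2: Apply Rule 2 - Multiply all by 1.1
  - 2402 × 1.1 = 2642.2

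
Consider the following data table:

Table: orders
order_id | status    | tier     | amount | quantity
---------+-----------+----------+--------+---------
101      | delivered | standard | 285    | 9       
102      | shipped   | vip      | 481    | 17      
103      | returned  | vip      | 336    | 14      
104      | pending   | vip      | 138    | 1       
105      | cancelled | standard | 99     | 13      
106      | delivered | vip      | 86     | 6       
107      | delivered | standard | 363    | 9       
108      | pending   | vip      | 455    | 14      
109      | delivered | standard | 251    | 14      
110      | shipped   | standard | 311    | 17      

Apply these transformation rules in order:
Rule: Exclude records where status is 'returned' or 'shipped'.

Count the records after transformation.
7

Step 1: Count records to exclude
  - 1 (returned) + 2 (shipped) = 3 records
Step 2: Total records: 10
Step 3: Remaining = 10 - 3 = 7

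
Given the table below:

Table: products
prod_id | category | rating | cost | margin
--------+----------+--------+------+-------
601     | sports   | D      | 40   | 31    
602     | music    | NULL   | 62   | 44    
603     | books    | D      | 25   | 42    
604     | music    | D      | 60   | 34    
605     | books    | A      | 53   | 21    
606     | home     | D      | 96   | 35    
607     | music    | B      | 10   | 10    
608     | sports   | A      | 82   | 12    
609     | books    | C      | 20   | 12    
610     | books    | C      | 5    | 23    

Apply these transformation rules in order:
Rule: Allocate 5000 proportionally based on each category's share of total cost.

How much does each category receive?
books: 1136.87, home: 1059.6, music: 1456.95, sports: 1346.58

Step 1: Calculate total cost = 453
Step 2: Calculate each category's proportion:
  books: 103/453 = 22.74% → 1136.87
  home: 96/453 = 21.19% → 1059.6
  music: 132/453 = 29.14% → 1456.95
  sports: 122/453 = 26.93% → 1346.58
Step 3: Verify: sum of allocations ≈ 5000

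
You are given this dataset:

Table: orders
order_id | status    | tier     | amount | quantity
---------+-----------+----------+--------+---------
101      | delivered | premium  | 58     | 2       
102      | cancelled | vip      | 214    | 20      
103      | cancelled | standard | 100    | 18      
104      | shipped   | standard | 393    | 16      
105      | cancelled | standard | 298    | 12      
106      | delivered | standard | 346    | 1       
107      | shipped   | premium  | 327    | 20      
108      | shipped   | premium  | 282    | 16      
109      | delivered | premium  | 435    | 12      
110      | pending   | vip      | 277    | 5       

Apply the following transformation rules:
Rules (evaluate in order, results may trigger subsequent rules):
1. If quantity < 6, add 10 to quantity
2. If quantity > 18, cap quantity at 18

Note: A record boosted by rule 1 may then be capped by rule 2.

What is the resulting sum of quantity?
148

Step 1: Apply rule 1 to records with quantity < 6
  - 3 records get bonus of 10
  - Of these, 0 records then exceed 18 and get capped
Step 2: Apply rule 2 to records with quantity > 18
  - 2 records (original) are capped
Step 3: Calculate final sum = 148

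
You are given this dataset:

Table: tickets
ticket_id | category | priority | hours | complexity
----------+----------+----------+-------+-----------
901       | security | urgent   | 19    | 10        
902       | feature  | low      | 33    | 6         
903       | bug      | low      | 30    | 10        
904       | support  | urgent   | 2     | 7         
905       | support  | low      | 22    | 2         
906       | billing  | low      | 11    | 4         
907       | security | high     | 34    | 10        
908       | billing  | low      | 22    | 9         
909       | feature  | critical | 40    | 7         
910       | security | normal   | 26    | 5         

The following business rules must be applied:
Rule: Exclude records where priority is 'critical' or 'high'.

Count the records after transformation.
8

Step 1: Count records to exclude
  - 1 (critical) + 1 (high) = 2 records
Step 2: Total records: 10
Step 3: Remaining = 10 - 2 = 8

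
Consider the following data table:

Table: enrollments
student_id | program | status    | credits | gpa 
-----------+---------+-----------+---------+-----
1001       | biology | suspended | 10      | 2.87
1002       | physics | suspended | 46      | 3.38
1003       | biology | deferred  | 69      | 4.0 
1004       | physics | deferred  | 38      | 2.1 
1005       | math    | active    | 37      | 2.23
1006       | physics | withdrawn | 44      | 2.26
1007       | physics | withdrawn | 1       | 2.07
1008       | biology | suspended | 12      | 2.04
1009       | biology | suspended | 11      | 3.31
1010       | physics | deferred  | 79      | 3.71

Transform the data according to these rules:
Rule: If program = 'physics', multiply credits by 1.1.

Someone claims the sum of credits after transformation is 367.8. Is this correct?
Yes, the result is correct.

Step 1: Calculate the correct sum after transformation
Step 2: Apply multiplier 1.1 to records where program = 'physics'
Step 3: Correct result = 367.8
Step 4: Claimed result = 367.8
Step 5: 367.8 = 367.8 ✓
Conclusion: The claimed result is correct.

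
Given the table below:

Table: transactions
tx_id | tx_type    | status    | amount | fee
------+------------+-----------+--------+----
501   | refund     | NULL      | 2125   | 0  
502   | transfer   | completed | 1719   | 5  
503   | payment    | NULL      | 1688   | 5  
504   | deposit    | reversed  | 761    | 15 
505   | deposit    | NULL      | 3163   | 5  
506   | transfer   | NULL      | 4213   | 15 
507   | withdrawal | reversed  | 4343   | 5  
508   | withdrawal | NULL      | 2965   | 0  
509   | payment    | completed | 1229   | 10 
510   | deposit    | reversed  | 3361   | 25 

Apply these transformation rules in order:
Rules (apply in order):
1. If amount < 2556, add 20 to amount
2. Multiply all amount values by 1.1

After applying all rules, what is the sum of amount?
28233.7

Step 1: Apply Rule 1 - Add 20 to records with amount < 2556
  - 5 records affected: 7522 + (5 × 20) = 7622
  - Unaffected records: 18045
  - Sum after Rule 1: 25667
Step 2: Apply Rule 2 - Multiply all by 1.1
  - 25667 × 1.1 = 28233.7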